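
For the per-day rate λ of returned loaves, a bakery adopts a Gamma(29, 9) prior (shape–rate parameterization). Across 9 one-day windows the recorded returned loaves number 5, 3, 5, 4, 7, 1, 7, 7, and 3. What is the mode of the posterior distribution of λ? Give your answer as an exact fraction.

35/9

Total count: 5 + 3 + 5 + 4 + 7 + 1 + 7 + 7 + 3 = 42.
Total exposure: 9 days.
By Gamma–Poisson conjugacy, the posterior is Gamma(α + Σx, β + Σt) = Gamma(29 + 42, 9 + 9) = Gamma(71, 18).
Posterior mode = (α'−1)/β' = 70/18 = 35/9.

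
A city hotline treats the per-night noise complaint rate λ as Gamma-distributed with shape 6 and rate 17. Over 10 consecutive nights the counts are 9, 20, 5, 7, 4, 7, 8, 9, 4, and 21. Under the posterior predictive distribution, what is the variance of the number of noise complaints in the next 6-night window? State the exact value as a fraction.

Total count: 9 + 20 + 5 + 7 + 4 + 7 + 8 + 9 + 4 + 21 = 94.
Total exposure: 10 nights.
By Gamma–Poisson conjugacy, the posterior is Gamma(α + Σx, β + Σt) = Gamma(6 + 94, 17 + 10) = Gamma(100, 27).
The posterior predictive for a window of length T is Negative Binomial with variance T·α'·(β'+T)/β'² = 6·100·33/729 = 2200/81.

2200/81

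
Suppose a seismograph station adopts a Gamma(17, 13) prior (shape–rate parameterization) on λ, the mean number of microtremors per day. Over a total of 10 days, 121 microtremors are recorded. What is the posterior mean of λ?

6

Total count 121 over total exposure 10 days.
The Gamma prior is conjugate for the Poisson rate, so λ | data ~ Gamma(17+121, 13+10) = Gamma(138, 23).
Posterior mean = α'/β' = 138/23 = 6.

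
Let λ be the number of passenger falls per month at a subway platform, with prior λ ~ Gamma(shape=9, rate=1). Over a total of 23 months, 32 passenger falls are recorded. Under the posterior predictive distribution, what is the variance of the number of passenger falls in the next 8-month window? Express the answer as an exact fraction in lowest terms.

Total count 32 over total exposure 23 months.
Posterior: α' = 9 + 32 = 41, β' = 1 + 23 = 24.
The posterior predictive for a window of length T is Negative Binomial with variance T·α'·(β'+T)/β'² = 8·41·32/576 = 164/9.

164/9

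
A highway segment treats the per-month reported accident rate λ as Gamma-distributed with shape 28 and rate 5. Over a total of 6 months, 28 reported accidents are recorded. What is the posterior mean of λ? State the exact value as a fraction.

56/11

Total count 28 over total exposure 6 months.
Conjugate update: add total count to the shape and total exposure to the rate, giving Gamma(56, 11).
Posterior mean = α'/β' = 56/11.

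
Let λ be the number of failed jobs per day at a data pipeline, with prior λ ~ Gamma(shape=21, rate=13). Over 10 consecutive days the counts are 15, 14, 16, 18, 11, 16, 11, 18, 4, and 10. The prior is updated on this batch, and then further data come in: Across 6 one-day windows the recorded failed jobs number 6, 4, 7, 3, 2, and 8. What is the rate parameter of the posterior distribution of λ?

29

Total count: 15 + 14 + 16 + 18 + 11 + 16 + 11 + 18 + 4 + 10 = 133.
Total exposure: 10 days.
After the first batch: Gamma(21 + 133, 13 + 10) = Gamma(154, 23).
Total count: 6 + 4 + 7 + 3 + 2 + 8 = 30.
Total exposure: 6 days.
After the second batch: Gamma(154 + 30, 23 + 6) = Gamma(184, 29).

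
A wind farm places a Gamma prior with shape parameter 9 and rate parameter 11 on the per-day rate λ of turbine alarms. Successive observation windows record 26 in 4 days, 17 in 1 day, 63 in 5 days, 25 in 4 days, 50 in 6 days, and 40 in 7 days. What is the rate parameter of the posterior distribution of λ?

38

Total count: 26 + 17 + 63 + 25 + 50 + 40 = 221.
Total exposure: 4 + 1 + 5 + 4 + 6 + 7 = 27 days.
The Gamma prior is conjugate for the Poisson rate, so λ | data ~ Gamma(9+221, 11+27) = Gamma(230, 38).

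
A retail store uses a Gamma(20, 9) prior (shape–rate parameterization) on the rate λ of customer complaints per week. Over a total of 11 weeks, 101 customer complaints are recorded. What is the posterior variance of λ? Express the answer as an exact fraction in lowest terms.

Total count 101 over total exposure 11 weeks.
By Gamma–Poisson conjugacy, the posterior is Gamma(α + Σx, β + Σt) = Gamma(20 + 101, 9 + 11) = Gamma(121, 20).
Posterior variance = α'/β'² = 121/400.

121/400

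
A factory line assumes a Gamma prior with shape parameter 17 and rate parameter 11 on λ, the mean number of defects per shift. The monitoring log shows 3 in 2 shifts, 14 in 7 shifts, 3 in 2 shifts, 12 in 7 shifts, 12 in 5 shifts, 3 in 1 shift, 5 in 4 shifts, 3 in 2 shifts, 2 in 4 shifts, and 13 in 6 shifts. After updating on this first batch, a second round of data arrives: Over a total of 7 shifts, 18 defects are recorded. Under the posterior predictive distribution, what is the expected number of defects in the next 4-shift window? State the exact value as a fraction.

Total count: 3 + 14 + 3 + 12 + 12 + 3 + 5 + 3 + 2 + 13 = 70.
Total exposure: 2 + 7 + 2 + 7 + 5 + 1 + 4 + 2 + 4 + 6 = 40 shifts.
After the first batch: Gamma(17 + 70, 11 + 40) = Gamma(87, 51).
Total count 18 over total exposure 7 shifts.
After the second batch: Gamma(87 + 18, 51 + 7) = Gamma(105, 58).
Predictive mean over a 4-shift window = T·E[λ|data] = 4·105/58 = 210/29.

210/29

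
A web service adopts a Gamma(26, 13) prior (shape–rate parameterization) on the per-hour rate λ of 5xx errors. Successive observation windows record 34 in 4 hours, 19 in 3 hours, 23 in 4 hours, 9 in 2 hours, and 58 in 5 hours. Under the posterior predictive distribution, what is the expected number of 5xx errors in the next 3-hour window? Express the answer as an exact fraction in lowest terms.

507/31

Total count: 34 + 19 + 23 + 9 + 58 = 143.
Total exposure: 4 + 3 + 4 + 2 + 5 = 18 hours.
Gamma(α, β) with Poisson data over total exposure Σt gives posterior Gamma(α+Σx, β+Σt) = Gamma(169, 31).
Predictive mean over a 3-hour window = T·E[λ|data] = 3·169/31 = 507/31.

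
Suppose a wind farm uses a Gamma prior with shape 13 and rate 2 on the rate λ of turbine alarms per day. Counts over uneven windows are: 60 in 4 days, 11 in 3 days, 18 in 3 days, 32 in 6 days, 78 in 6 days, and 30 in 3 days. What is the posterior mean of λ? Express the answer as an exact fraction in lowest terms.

Total count: 60 + 11 + 18 + 32 + 78 + 30 = 229.
Total exposure: 4 + 3 + 3 + 6 + 6 + 3 = 25 days.
Posterior: α' = 13 + 229 = 242, β' = 2 + 25 = 27.
Posterior mean = α'/β' = 242/27.

242/27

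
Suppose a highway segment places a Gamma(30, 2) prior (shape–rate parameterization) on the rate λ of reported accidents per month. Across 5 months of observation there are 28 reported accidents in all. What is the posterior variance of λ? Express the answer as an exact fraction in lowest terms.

58/49

Total count 28 over total exposure 5 months.
Gamma(α, β) with Poisson data over total exposure Σt gives posterior Gamma(α+Σx, β+Σt) = Gamma(58, 7).
Posterior variance = α'/β'² = 58/49.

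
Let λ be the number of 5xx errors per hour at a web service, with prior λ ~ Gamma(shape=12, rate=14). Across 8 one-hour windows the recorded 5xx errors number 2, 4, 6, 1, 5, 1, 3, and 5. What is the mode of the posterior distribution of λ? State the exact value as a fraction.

19/11

Total count: 2 + 4 + 6 + 1 + 5 + 1 + 3 + 5 = 27.
Total exposure: 8 hours.
The Gamma prior is conjugate for the Poisson rate, so λ | data ~ Gamma(12+27, 14+8) = Gamma(39, 22).
Posterior mode = (α'−1)/β' = 38/22 = 19/11.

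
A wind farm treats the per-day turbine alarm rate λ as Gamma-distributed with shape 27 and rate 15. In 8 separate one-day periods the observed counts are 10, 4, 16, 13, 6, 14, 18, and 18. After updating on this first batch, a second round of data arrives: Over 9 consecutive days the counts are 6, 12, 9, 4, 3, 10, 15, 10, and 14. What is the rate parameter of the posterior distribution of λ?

32

Total count: 10 + 4 + 16 + 13 + 6 + 14 + 18 + 18 = 99.
Total exposure: 8 days.
After the first batch: Gamma(27 + 99, 15 + 8) = Gamma(126, 23).
Total count: 6 + 12 + 9 + 4 + 3 + 10 + 15 + 10 + 14 = 83.
Total exposure: 9 days.
After the second batch: Gamma(126 + 83, 23 + 9) = Gamma(209, 32).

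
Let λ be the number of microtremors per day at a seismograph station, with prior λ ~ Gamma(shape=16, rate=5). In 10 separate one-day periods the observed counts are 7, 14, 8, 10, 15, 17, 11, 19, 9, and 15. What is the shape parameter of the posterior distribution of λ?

141

Total count: 7 + 14 + 8 + 10 + 15 + 17 + 11 + 19 + 9 + 15 = 125.
Total exposure: 10 days.
Posterior: α' = 16 + 125 = 141, β' = 5 + 10 = 15.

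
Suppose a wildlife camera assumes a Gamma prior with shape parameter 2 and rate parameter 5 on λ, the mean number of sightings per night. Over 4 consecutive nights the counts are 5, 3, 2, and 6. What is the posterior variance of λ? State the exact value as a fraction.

2/9

Total count: 5 + 3 + 2 + 6 = 16.
Total exposure: 4 nights.
Gamma(α, β) with Poisson data over total exposure Σt gives posterior Gamma(α+Σx, β+Σt) = Gamma(18, 9).
Posterior variance = α'/β'² = 18/81 = 2/9.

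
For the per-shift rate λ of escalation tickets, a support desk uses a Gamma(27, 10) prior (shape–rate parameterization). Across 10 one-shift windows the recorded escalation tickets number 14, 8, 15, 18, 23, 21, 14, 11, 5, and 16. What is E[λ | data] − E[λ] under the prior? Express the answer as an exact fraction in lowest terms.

59/10

Total count: 14 + 8 + 15 + 18 + 23 + 21 + 14 + 11 + 5 + 16 = 145.
Total exposure: 10 shifts.
By Gamma–Poisson conjugacy, the posterior is Gamma(α + Σx, β + Σt) = Gamma(27 + 145, 10 + 10) = Gamma(172, 20).
Posterior mean = 172/20 = 43/5; prior mean = 27/10 = 27/10. Difference = 43/5 − 27/10 = 59/10.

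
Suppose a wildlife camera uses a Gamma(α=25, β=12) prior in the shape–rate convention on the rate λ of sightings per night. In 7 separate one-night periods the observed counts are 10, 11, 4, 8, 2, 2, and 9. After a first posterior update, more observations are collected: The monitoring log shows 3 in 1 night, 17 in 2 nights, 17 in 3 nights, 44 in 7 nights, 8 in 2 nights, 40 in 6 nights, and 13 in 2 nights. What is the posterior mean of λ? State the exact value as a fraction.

Total count: 10 + 11 + 4 + 8 + 2 + 2 + 9 = 46.
Total exposure: 7 nights.
After the first batch: Gamma(25 + 46, 12 + 7) = Gamma(71, 19).
Total count: 3 + 17 + 17 + 44 + 8 + 40 + 13 = 142.
Total exposure: 1 + 2 + 3 + 7 + 2 + 6 + 2 = 23 nights.
After the second batch: Gamma(71 + 142, 19 + 23) = Gamma(213, 42).
Posterior mean = α'/β' = 213/42 = 71/14.

71/14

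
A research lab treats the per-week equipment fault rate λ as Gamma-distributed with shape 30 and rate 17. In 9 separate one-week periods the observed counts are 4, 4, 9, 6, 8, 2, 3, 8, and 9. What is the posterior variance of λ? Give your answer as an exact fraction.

83/676

Total count: 4 + 4 + 9 + 6 + 8 + 2 + 3 + 8 + 9 = 53.
Total exposure: 9 weeks.
Posterior: α' = 30 + 53 = 83, β' = 17 + 9 = 26.
Posterior variance = α'/β'² = 83/676.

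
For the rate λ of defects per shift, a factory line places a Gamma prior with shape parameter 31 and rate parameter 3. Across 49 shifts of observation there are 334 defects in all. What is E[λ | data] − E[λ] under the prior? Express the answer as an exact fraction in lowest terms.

Total count 334 over total exposure 49 shifts.
Conjugate update: add total count to the shape and total exposure to the rate, giving Gamma(365, 52).
Posterior mean = 365/52 = 365/52; prior mean = 31/3 = 31/3. Difference = 365/52 − 31/3 = -517/156.

-517/156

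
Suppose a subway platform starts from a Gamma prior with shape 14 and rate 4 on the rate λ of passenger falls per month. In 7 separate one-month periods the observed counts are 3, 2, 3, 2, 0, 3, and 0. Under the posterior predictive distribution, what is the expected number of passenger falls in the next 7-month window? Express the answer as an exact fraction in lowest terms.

189/11

Total count: 3 + 2 + 3 + 2 + 0 + 3 + 0 = 13.
Total exposure: 7 months.
The Gamma prior is conjugate for the Poisson rate, so λ | data ~ Gamma(14+13, 4+7) = Gamma(27, 11).
Predictive mean over a 7-month window = T·E[λ|data] = 7·27/11 = 189/11.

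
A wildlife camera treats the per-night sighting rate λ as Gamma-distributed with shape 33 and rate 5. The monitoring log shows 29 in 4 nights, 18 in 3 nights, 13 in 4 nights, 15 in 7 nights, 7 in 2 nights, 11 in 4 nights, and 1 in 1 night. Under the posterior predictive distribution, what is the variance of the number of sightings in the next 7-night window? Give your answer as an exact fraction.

32893/900

Total count: 29 + 18 + 13 + 15 + 7 + 11 + 1 = 94.
Total exposure: 4 + 3 + 4 + 7 + 2 + 4 + 1 = 25 nights.
Posterior: α' = 33 + 94 = 127, β' = 5 + 25 = 30.
The posterior predictive for a window of length T is Negative Binomial with variance T·α'·(β'+T)/β'² = 7·127·37/900 = 32893/900.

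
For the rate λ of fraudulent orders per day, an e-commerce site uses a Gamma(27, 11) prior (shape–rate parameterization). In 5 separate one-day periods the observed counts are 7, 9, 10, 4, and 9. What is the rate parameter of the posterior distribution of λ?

Total count: 7 + 9 + 10 + 4 + 9 = 39.
Total exposure: 5 days.
The Gamma prior is conjugate for the Poisson rate, so λ | data ~ Gamma(27+39, 11+5) = Gamma(66, 16).

16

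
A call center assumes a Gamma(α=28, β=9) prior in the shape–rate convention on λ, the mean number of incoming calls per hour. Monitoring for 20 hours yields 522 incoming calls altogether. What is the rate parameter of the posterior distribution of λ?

29

Total count 522 over total exposure 20 hours.
Posterior: α' = 28 + 522 = 550, β' = 9 + 20 = 29.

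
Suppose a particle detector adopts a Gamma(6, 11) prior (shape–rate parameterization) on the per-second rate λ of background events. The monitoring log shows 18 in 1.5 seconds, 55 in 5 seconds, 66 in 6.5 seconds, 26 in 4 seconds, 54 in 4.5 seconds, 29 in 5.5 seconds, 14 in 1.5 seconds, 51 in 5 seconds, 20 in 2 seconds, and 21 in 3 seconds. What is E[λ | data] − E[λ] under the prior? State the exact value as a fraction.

Total count: 18 + 55 + 66 + 26 + 54 + 29 + 14 + 51 + 20 + 21 = 354.
Total exposure: 1.5 + 5 + 6.5 + 4 + 4.5 + 5.5 + 1.5 + 5 + 2 + 3 = 38.5 seconds.
Gamma(α, β) with Poisson data over total exposure Σt gives posterior Gamma(α+Σx, β+Σt) = Gamma(360, 99/2).
Posterior mean = 360/(99/2) = 80/11; prior mean = 6/11 = 6/11. Difference = 80/11 − 6/11 = 74/11.

74/11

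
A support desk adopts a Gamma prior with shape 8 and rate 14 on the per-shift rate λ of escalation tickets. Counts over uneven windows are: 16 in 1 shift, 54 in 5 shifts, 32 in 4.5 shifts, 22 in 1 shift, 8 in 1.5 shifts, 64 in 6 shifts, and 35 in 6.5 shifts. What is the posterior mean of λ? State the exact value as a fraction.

Total count: 16 + 54 + 32 + 22 + 8 + 64 + 35 = 231.
Total exposure: 1 + 5 + 4.5 + 1 + 1.5 + 6 + 6.5 = 25.5 shifts.
The Gamma prior is conjugate for the Poisson rate, so λ | data ~ Gamma(8+231, 14+25.5) = Gamma(239, 79/2).
Posterior mean = α'/β' = 239/(79/2) = 478/79.

478/79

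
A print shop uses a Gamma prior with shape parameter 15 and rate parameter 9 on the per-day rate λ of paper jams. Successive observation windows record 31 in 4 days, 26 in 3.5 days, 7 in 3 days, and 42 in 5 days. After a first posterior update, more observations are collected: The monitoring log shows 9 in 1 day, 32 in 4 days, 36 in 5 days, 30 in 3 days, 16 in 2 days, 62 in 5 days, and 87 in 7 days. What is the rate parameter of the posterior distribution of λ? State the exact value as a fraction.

Total count: 31 + 26 + 7 + 42 = 106.
Total exposure: 4 + 3.5 + 3 + 5 = 15.5 days.
After the first batch: Gamma(15 + 106, 9 + 15.5) = Gamma(121, 49/2).
Total count: 9 + 32 + 36 + 30 + 16 + 62 + 87 = 272.
Total exposure: 1 + 4 + 5 + 3 + 2 + 5 + 7 = 27 days.
After the second batch: Gamma(121 + 272, 49/2 + 27) = Gamma(393, 103/2).

103/2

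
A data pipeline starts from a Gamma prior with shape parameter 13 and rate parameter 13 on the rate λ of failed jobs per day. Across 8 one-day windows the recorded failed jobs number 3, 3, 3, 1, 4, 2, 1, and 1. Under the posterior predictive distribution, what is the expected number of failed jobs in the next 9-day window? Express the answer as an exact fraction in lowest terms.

93/7

Total count: 3 + 3 + 3 + 1 + 4 + 2 + 1 + 1 = 18.
Total exposure: 8 days.
The Gamma prior is conjugate for the Poisson rate, so λ | data ~ Gamma(13+18, 13+8) = Gamma(31, 21).
Predictive mean over a 9-day window = T·E[λ|data] = 9·31/21 = 93/7.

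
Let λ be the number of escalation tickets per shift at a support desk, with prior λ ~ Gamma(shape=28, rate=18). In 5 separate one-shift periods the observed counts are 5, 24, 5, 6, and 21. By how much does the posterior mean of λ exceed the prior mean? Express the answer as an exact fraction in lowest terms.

479/207

Total count: 5 + 24 + 5 + 6 + 21 = 61.
Total exposure: 5 shifts.
Gamma(α, β) with Poisson data over total exposure Σt gives posterior Gamma(α+Σx, β+Σt) = Gamma(89, 23).
Posterior mean = 89/23 = 89/23; prior mean = 28/18 = 14/9. Difference = 89/23 − 14/9 = 479/207.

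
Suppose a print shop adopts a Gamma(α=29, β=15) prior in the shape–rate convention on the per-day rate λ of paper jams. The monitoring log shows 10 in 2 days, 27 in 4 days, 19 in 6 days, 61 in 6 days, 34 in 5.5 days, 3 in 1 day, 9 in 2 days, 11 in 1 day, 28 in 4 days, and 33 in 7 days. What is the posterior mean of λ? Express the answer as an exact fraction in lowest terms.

Total count: 10 + 27 + 19 + 61 + 34 + 3 + 9 + 11 + 28 + 33 = 235.
Total exposure: 2 + 4 + 6 + 6 + 5.5 + 1 + 2 + 1 + 4 + 7 = 38.5 days.
Gamma(α, β) with Poisson data over total exposure Σt gives posterior Gamma(α+Σx, β+Σt) = Gamma(264, 107/2).
Posterior mean = α'/β' = 264/(107/2) = 528/107.

528/107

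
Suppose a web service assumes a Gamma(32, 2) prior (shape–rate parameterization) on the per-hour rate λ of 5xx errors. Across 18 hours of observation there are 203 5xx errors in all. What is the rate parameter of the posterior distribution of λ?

20

Total count 203 over total exposure 18 hours.
By Gamma–Poisson conjugacy, the posterior is Gamma(α + Σx, β + Σt) = Gamma(32 + 203, 2 + 18) = Gamma(235, 20).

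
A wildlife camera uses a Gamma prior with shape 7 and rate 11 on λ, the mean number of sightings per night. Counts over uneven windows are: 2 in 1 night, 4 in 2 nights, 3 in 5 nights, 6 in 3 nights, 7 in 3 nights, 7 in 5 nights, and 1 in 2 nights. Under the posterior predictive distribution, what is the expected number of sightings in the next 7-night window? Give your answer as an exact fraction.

259/32

Total count: 2 + 4 + 3 + 6 + 7 + 7 + 1 = 30.
Total exposure: 1 + 2 + 5 + 3 + 3 + 5 + 2 = 21 nights.
The Gamma prior is conjugate for the Poisson rate, so λ | data ~ Gamma(7+30, 11+21) = Gamma(37, 32).
Predictive mean over a 7-night window = T·E[λ|data] = 7·37/32 = 259/32.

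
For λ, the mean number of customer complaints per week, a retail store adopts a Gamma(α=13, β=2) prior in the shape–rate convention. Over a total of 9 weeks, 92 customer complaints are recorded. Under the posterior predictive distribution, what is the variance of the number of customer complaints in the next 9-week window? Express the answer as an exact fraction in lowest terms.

Total count 92 over total exposure 9 weeks.
Posterior: α' = 13 + 92 = 105, β' = 2 + 9 = 11.
The posterior predictive for a window of length T is Negative Binomial with variance T·α'·(β'+T)/β'² = 9·105·20/121 = 18900/121.

18900/121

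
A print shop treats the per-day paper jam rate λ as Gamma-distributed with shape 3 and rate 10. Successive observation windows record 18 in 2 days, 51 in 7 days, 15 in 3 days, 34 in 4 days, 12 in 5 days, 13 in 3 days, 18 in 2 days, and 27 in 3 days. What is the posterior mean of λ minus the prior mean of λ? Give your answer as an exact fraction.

Total count: 18 + 51 + 15 + 34 + 12 + 13 + 18 + 27 = 188.
Total exposure: 2 + 7 + 3 + 4 + 5 + 3 + 2 + 3 = 29 days.
By Gamma–Poisson conjugacy, the posterior is Gamma(α + Σx, β + Σt) = Gamma(3 + 188, 10 + 29) = Gamma(191, 39).
Posterior mean = 191/39 = 191/39; prior mean = 3/10 = 3/10. Difference = 191/39 − 3/10 = 1793/390.

1793/390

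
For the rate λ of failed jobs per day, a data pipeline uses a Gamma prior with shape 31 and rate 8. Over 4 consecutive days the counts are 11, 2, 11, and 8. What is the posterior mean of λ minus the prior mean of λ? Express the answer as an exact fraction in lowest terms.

Total count: 11 + 2 + 11 + 8 = 32.
Total exposure: 4 days.
Gamma(α, β) with Poisson data over total exposure Σt gives posterior Gamma(α+Σx, β+Σt) = Gamma(63, 12).
Posterior mean = 63/12 = 21/4; prior mean = 31/8 = 31/8. Difference = 21/4 − 31/8 = 11/8.

11/8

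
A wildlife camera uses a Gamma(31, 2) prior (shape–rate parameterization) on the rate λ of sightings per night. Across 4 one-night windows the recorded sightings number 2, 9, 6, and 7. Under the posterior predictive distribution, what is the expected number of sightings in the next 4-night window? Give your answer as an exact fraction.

Total count: 2 + 9 + 6 + 7 = 24.
Total exposure: 4 nights.
Gamma(α, β) with Poisson data over total exposure Σt gives posterior Gamma(α+Σx, β+Σt) = Gamma(55, 6).
Predictive mean over a 4-night window = T·E[λ|data] = 4·55/6 = 110/3.

110/3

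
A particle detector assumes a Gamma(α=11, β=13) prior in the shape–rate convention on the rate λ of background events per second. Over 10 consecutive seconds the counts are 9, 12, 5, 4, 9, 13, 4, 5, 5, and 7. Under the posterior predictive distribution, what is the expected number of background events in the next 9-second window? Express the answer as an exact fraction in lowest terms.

756/23

Total count: 9 + 12 + 5 + 4 + 9 + 13 + 4 + 5 + 5 + 7 = 73.
Total exposure: 10 seconds.
Conjugate update: add total count to the shape and total exposure to the rate, giving Gamma(84, 23).
Predictive mean over a 9-second window = T·E[λ|data] = 9·84/23 = 756/23.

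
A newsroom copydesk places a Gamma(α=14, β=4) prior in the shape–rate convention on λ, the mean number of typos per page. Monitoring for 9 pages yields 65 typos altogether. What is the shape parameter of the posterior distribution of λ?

79

Total count 65 over total exposure 9 pages.
Posterior: α' = 14 + 65 = 79, β' = 4 + 9 = 13.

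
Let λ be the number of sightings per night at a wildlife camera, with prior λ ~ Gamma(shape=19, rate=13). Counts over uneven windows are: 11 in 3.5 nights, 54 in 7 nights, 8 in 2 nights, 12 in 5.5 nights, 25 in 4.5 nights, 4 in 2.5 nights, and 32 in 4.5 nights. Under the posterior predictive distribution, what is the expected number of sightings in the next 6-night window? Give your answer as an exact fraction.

Total count: 11 + 54 + 8 + 12 + 25 + 4 + 32 = 146.
Total exposure: 3.5 + 7 + 2 + 5.5 + 4.5 + 2.5 + 4.5 = 29.5 nights.
By Gamma–Poisson conjugacy, the posterior is Gamma(α + Σx, β + Σt) = Gamma(19 + 146, 13 + 29.5) = Gamma(165, 85/2).
Predictive mean over a 6-night window = T·E[λ|data] = 6·165/(85/2) = 396/17.

396/17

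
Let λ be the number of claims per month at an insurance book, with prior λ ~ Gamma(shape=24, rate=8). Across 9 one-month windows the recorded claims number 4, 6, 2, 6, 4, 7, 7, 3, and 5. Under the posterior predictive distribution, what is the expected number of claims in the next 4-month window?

Total count: 4 + 6 + 2 + 6 + 4 + 7 + 7 + 3 + 5 = 44.
Total exposure: 9 months.
By Gamma–Poisson conjugacy, the posterior is Gamma(α + Σx, β + Σt) = Gamma(24 + 44, 8 + 9) = Gamma(68, 17).
Predictive mean over a 4-month window = T·E[λ|data] = 4·68/17 = 16.

16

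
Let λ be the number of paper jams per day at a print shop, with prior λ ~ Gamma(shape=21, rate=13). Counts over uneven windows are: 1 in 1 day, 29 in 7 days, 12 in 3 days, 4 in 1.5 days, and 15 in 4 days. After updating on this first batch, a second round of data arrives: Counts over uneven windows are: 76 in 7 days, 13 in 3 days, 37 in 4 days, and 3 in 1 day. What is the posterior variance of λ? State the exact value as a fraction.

Total count: 1 + 29 + 12 + 4 + 15 = 61.
Total exposure: 1 + 7 + 3 + 1.5 + 4 = 16.5 days.
After the first batch: Gamma(21 + 61, 13 + 16.5) = Gamma(82, 59/2).
Total count: 76 + 13 + 37 + 3 = 129.
Total exposure: 7 + 3 + 4 + 1 = 15 days.
After the second batch: Gamma(82 + 129, 59/2 + 15) = Gamma(211, 89/2).
Posterior variance = α'/β'² = 211/(7921/4) = 844/7921.

844/7921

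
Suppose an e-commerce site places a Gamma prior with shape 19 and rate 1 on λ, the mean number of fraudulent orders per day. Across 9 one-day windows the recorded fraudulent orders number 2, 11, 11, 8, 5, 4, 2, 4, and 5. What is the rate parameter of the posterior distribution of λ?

10

Total count: 2 + 11 + 11 + 8 + 5 + 4 + 2 + 4 + 5 = 52.
Total exposure: 9 days.
By Gamma–Poisson conjugacy, the posterior is Gamma(α + Σx, β + Σt) = Gamma(19 + 52, 1 + 9) = Gamma(71, 10).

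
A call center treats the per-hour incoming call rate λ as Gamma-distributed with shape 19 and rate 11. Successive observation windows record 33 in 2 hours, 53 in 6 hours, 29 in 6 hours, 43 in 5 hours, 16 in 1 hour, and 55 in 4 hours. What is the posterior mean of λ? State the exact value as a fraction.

248/35

Total count: 33 + 53 + 29 + 43 + 16 + 55 = 229.
Total exposure: 2 + 6 + 6 + 5 + 1 + 4 = 24 hours.
The Gamma prior is conjugate for the Poisson rate, so λ | data ~ Gamma(19+229, 11+24) = Gamma(248, 35).
Posterior mean = α'/β' = 248/35.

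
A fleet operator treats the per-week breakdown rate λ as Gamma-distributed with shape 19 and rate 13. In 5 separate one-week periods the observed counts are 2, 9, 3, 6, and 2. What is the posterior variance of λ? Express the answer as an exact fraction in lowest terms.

Total count: 2 + 9 + 3 + 6 + 2 = 22.
Total exposure: 5 weeks.
The Gamma prior is conjugate for the Poisson rate, so λ | data ~ Gamma(19+22, 13+5) = Gamma(41, 18).
Posterior variance = α'/β'² = 41/324.

41/324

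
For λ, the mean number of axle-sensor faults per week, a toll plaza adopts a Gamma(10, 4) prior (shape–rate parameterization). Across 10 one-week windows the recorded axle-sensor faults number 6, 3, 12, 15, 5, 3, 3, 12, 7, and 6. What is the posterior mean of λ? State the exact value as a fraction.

41/7

Total count: 6 + 3 + 12 + 15 + 5 + 3 + 3 + 12 + 7 + 6 = 72.
Total exposure: 10 weeks.
Conjugate update: add total count to the shape and total exposure to the rate, giving Gamma(82, 14).
Posterior mean = α'/β' = 82/14 = 41/7.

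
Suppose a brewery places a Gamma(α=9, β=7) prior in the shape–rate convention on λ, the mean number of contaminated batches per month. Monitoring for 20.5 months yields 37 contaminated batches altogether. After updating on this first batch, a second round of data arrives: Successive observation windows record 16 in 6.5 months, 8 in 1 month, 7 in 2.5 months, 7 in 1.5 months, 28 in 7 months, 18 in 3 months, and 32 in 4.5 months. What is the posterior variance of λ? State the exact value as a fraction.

648/11449

Total count 37 over total exposure 20.5 months.
After the first batch: Gamma(9 + 37, 7 + 20.5) = Gamma(46, 55/2).
Total count: 16 + 8 + 7 + 7 + 28 + 18 + 32 = 116.
Total exposure: 6.5 + 1 + 2.5 + 1.5 + 7 + 3 + 4.5 = 26 months.
After the second batch: Gamma(46 + 116, 55/2 + 26) = Gamma(162, 107/2).
Posterior variance = α'/β'² = 162/(11449/4) = 648/11449.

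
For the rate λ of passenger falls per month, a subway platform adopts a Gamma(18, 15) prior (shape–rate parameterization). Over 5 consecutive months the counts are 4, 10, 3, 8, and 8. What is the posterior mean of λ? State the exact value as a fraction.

Total count: 4 + 10 + 3 + 8 + 8 = 33.
Total exposure: 5 months.
By Gamma–Poisson conjugacy, the posterior is Gamma(α + Σx, β + Σt) = Gamma(18 + 33, 15 + 5) = Gamma(51, 20).
Posterior mean = α'/β' = 51/20.

51/20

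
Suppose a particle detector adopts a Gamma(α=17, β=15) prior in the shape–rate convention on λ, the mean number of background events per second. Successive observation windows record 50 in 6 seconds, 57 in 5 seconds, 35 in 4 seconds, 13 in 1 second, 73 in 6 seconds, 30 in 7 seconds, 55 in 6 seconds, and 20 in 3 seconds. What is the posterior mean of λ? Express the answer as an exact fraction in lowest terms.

350/53

Total count: 50 + 57 + 35 + 13 + 73 + 30 + 55 + 20 = 333.
Total exposure: 6 + 5 + 4 + 1 + 6 + 7 + 6 + 3 = 38 seconds.
By Gamma–Poisson conjugacy, the posterior is Gamma(α + Σx, β + Σt) = Gamma(17 + 333, 15 + 38) = Gamma(350, 53).
Posterior mean = α'/β' = 350/53.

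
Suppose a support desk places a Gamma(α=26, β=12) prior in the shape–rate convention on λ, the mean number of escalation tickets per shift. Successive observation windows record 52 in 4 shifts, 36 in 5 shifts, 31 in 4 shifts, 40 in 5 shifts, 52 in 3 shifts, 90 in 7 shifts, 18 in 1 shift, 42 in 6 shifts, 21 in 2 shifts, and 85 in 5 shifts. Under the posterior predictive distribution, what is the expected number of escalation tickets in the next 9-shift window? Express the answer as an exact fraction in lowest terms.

Total count: 52 + 36 + 31 + 40 + 52 + 90 + 18 + 42 + 21 + 85 = 467.
Total exposure: 4 + 5 + 4 + 5 + 3 + 7 + 1 + 6 + 2 + 5 = 42 shifts.
Posterior: α' = 26 + 467 = 493, β' = 12 + 42 = 54.
Predictive mean over a 9-shift window = T·E[λ|data] = 9·493/54 = 493/6.

493/6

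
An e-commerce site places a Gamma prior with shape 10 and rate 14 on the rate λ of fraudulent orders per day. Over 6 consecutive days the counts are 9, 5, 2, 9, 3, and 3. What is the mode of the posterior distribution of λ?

Total count: 9 + 5 + 2 + 9 + 3 + 3 = 31.
Total exposure: 6 days.
Posterior: α' = 10 + 31 = 41, β' = 14 + 6 = 20.
Posterior mode = (α'−1)/β' = 40/20 = 2.

2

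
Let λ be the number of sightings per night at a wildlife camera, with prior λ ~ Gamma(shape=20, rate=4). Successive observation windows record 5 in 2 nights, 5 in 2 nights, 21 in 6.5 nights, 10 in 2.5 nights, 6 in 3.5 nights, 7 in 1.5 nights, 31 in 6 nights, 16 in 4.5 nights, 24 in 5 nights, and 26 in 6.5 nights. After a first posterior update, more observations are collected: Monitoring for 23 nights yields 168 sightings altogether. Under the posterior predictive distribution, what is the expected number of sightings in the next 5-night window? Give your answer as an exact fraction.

1695/67

Total count: 5 + 5 + 21 + 10 + 6 + 7 + 31 + 16 + 24 + 26 = 151.
Total exposure: 2 + 2 + 6.5 + 2.5 + 3.5 + 1.5 + 6 + 4.5 + 5 + 6.5 = 40 nights.
After the first batch: Gamma(20 + 151, 4 + 40) = Gamma(171, 44).
Total count 168 over total exposure 23 nights.
After the second batch: Gamma(171 + 168, 44 + 23) = Gamma(339, 67).
Predictive mean over a 5-night window = T·E[λ|data] = 5·339/67 = 1695/67.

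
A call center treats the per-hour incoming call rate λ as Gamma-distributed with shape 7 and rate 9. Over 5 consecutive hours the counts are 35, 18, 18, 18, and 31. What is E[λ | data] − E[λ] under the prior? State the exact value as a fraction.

Total count: 35 + 18 + 18 + 18 + 31 = 120.
Total exposure: 5 hours.
Gamma(α, β) with Poisson data over total exposure Σt gives posterior Gamma(α+Σx, β+Σt) = Gamma(127, 14).
Posterior mean = 127/14 = 127/14; prior mean = 7/9 = 7/9. Difference = 127/14 − 7/9 = 1045/126.

1045/126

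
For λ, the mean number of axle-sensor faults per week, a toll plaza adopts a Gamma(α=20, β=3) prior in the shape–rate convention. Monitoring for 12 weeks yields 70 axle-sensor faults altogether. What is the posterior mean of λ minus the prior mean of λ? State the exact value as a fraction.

Total count 70 over total exposure 12 weeks.
Gamma(α, β) with Poisson data over total exposure Σt gives posterior Gamma(α+Σx, β+Σt) = Gamma(90, 15).
Posterior mean = 90/15 = 6; prior mean = 20/3 = 20/3. Difference = 6 − 20/3 = -2/3.

-2/3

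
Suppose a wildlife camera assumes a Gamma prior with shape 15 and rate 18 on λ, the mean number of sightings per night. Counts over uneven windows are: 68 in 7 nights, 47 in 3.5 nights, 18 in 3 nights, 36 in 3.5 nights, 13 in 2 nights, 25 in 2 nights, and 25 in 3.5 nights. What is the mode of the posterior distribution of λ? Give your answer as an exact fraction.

492/85

Total count: 68 + 47 + 18 + 36 + 13 + 25 + 25 = 232.
Total exposure: 7 + 3.5 + 3 + 3.5 + 2 + 2 + 3.5 = 24.5 nights.
Gamma(α, β) with Poisson data over total exposure Σt gives posterior Gamma(α+Σx, β+Σt) = Gamma(247, 85/2).
Posterior mode = (α'−1)/β' = 246/(85/2) = 492/85.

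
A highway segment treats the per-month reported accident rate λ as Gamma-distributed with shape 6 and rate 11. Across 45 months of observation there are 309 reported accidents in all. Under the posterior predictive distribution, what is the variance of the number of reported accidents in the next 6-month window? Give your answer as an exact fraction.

Total count 309 over total exposure 45 months.
The Gamma prior is conjugate for the Poisson rate, so λ | data ~ Gamma(6+309, 11+45) = Gamma(315, 56).
The posterior predictive for a window of length T is Negative Binomial with variance T·α'·(β'+T)/β'² = 6·315·62/3136 = 4185/112.

4185/112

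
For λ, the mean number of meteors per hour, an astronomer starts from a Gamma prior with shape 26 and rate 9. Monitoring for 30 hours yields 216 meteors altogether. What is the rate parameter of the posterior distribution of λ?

39

Total count 216 over total exposure 30 hours.
The Gamma prior is conjugate for the Poisson rate, so λ | data ~ Gamma(26+216, 9+30) = Gamma(242, 39).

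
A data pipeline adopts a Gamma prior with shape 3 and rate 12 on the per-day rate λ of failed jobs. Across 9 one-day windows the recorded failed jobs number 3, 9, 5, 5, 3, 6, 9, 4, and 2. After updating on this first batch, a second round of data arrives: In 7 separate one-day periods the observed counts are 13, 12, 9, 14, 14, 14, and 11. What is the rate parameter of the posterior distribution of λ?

28

Total count: 3 + 9 + 5 + 5 + 3 + 6 + 9 + 4 + 2 = 46.
Total exposure: 9 days.
After the first batch: Gamma(3 + 46, 12 + 9) = Gamma(49, 21).
Total count: 13 + 12 + 9 + 14 + 14 + 14 + 11 = 87.
Total exposure: 7 days.
After the second batch: Gamma(49 + 87, 21 + 7) = Gamma(136, 28).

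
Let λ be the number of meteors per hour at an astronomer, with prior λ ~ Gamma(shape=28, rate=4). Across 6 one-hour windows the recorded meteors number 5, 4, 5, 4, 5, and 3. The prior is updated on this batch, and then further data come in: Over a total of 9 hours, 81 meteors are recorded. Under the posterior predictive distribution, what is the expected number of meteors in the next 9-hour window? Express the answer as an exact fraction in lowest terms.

1215/19

Total count: 5 + 4 + 5 + 4 + 5 + 3 = 26.
Total exposure: 6 hours.
After the first batch: Gamma(28 + 26, 4 + 6) = Gamma(54, 10).
Total count 81 over total exposure 9 hours.
After the second batch: Gamma(54 + 81, 10 + 9) = Gamma(135, 19).
Predictive mean over a 9-hour window = T·E[λ|data] = 9·135/19 = 1215/19.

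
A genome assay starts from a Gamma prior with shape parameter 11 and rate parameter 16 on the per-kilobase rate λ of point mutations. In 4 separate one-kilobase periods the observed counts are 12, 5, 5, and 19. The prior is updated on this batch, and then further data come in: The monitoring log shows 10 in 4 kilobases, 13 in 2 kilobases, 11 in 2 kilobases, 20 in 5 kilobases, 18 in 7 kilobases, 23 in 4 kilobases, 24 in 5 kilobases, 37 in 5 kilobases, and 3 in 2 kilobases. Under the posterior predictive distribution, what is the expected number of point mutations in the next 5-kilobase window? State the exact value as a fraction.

1055/56

Total count: 12 + 5 + 5 + 19 = 41.
Total exposure: 4 kilobases.
After the first batch: Gamma(11 + 41, 16 + 4) = Gamma(52, 20).
Total count: 10 + 13 + 11 + 20 + 18 + 23 + 24 + 37 + 3 = 159.
Total exposure: 4 + 2 + 2 + 5 + 7 + 4 + 5 + 5 + 2 = 36 kilobases.
After the second batch: Gamma(52 + 159, 20 + 36) = Gamma(211, 56).
Predictive mean over a 5-kilobase window = T·E[λ|data] = 5·211/56 = 1055/56.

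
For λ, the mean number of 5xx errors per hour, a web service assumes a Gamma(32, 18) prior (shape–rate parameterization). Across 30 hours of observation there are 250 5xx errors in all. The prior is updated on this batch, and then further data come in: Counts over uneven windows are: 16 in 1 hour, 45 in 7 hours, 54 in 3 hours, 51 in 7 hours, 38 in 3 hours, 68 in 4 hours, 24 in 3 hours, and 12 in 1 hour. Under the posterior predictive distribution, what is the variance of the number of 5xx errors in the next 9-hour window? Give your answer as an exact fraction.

Total count 250 over total exposure 30 hours.
After the first batch: Gamma(32 + 250, 18 + 30) = Gamma(282, 48).
Total count: 16 + 45 + 54 + 51 + 38 + 68 + 24 + 12 = 308.
Total exposure: 1 + 7 + 3 + 7 + 3 + 4 + 3 + 1 = 29 hours.
After the second batch: Gamma(282 + 308, 48 + 29) = Gamma(590, 77).
The posterior predictive for a window of length T is Negative Binomial with variance T·α'·(β'+T)/β'² = 9·590·86/5929 = 456660/5929.

456660/5929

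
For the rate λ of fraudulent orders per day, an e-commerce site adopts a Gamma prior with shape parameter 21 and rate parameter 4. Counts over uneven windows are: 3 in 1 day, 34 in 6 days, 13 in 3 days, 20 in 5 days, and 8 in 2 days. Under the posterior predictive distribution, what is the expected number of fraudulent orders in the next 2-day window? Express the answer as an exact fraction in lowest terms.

Total count: 3 + 34 + 13 + 20 + 8 = 78.
Total exposure: 1 + 6 + 3 + 5 + 2 = 17 days.
By Gamma–Poisson conjugacy, the posterior is Gamma(α + Σx, β + Σt) = Gamma(21 + 78, 4 + 17) = Gamma(99, 21).
Predictive mean over a 2-day window = T·E[λ|data] = 2·99/21 = 66/7.

66/7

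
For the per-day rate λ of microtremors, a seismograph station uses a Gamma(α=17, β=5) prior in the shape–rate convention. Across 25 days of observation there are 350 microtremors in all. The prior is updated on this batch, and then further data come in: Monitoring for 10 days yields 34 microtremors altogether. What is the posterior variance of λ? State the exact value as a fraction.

Total count 350 over total exposure 25 days.
After the first batch: Gamma(17 + 350, 5 + 25) = Gamma(367, 30).
Total count 34 over total exposure 10 days.
After the second batch: Gamma(367 + 34, 30 + 10) = Gamma(401, 40).
Posterior variance = α'/β'² = 401/1600.

401/1600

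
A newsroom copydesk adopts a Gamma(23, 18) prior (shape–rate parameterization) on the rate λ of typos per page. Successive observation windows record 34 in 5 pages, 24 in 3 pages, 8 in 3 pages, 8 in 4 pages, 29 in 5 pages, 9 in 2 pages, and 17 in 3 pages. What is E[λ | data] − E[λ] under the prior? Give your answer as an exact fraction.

1747/774

Total count: 34 + 24 + 8 + 8 + 29 + 9 + 17 = 129.
Total exposure: 5 + 3 + 3 + 4 + 5 + 2 + 3 = 25 pages.
By Gamma–Poisson conjugacy, the posterior is Gamma(α + Σx, β + Σt) = Gamma(23 + 129, 18 + 25) = Gamma(152, 43).
Posterior mean = 152/43 = 152/43; prior mean = 23/18 = 23/18. Difference = 152/43 − 23/18 = 1747/774.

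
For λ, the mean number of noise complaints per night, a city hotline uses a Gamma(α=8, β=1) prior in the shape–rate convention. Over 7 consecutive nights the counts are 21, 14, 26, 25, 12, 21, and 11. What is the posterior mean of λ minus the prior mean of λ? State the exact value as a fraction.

Total count: 21 + 14 + 26 + 25 + 12 + 21 + 11 = 130.
Total exposure: 7 nights.
Posterior: α' = 8 + 130 = 138, β' = 1 + 7 = 8.
Posterior mean = 138/8 = 69/4; prior mean = 8/1 = 8. Difference = 69/4 − 8 = 37/4.

37/4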